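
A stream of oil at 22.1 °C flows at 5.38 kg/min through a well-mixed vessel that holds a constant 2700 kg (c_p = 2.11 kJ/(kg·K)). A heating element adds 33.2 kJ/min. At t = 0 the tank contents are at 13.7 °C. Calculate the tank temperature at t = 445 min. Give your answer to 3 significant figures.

20.4 °C

M c_p dT/dt = ṁ c_p (T_in − T) + Q̇.
Rearrange: dT/dt = (T_ss − T)/τ with τ = M/ṁ = 501.86 min and T_ss = T_in + Q̇/(ṁ c_p) = 25.025 °C.
T approaches T_ss exponentially: T(t) = T_ss + (T₀ − T_ss) e^(−t/τ).
T(445) = 25.025 + (-11.325)·e^(−445/501.86) = 25.025 + (-11.325)·0.41201 = 20.359 °C.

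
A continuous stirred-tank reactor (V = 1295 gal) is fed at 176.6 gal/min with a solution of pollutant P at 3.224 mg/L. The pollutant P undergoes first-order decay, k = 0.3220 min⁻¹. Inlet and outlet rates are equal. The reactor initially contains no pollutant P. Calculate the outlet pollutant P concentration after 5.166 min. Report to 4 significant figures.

V dC/dt = Q(C_in − C) − k V C.
dC/dt = (Q/V) C_in − (Q/V + k) C; effective rate a = Q/V + k = 0.136371 + 0.3220 = 0.458371 min⁻¹.
C_ss = Q C_in/(Q + kV) = 0.959178 mg/L; C(t) = C_ss + (C₀ − C_ss) e^(−a t).
C(5.166) = 0.959178 + (-0.959178)·e^(−0.458371·5.166) = 0.959178 + (-0.959178)·0.0936732 = 0.869329 mg/L.

0.8693 mg/L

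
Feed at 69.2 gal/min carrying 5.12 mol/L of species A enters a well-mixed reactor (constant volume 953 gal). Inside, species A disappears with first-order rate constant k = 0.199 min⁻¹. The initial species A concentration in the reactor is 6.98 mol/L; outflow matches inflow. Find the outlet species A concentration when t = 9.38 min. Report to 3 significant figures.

1.81 mol/L

Accumulation = in − out − consumed: V dC/dt = Q C_in − Q C − k V C.
dC/dt = (Q/V) C_in − (Q/V + k) C; effective rate a = Q/V + k = 0.072613 + 0.199 = 0.27161 min⁻¹.
C_ss = Q C_in/(Q + kV) = 1.3688 mol/L; C(t) = C_ss + (C₀ − C_ss) e^(−a t).
C(9.38) = 1.3688 + (5.6112)·e^(−0.27161·9.38) = 1.3688 + (5.6112)·0.078259 = 1.8079 mol/L.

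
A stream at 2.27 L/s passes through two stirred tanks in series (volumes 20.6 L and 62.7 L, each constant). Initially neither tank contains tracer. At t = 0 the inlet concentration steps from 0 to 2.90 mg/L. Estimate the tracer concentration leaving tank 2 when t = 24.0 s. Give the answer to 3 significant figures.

1.19 mg/L

Each tank obeys Vᵢ dCᵢ/dt = Q(Cᵢ₋₁ − Cᵢ), so τᵢ = Vᵢ/Q.
τ₁ = 20.6/2.27 = 9.0749 s; τ₂ = 62.7/2.27 = 27.621 s.
Solving the cascade with C₁(0)=C₂(0)=0 gives C₂(t) = C_in[1 − (τ₁ e^(−t/τ₁) − τ₂ e^(−t/τ₂))/(τ₁ − τ₂)].
At t = 24.0: e^(−t/τ₁) = 0.071029, e^(−t/τ₂) = 0.41941.
C₂ = 2.90·[1 − (9.0749·0.071029 − 27.621·0.41941)/(-18.546)] = 2.90·0.41012 = 1.1893 mg/L.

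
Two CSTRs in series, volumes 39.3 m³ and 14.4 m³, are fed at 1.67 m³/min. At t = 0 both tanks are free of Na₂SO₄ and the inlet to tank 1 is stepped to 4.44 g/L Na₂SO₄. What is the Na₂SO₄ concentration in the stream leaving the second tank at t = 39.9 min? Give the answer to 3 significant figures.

Each tank obeys Vᵢ dCᵢ/dt = Q(Cᵢ₋₁ − Cᵢ), so τᵢ = Vᵢ/Q.
τ₁ = 39.3/1.67 = 23.533 min; τ₂ = 14.4/1.67 = 8.6228 min.
Tank 1: C₁ = C_in(1 − e^(−t/τ₁)). Tank 2 (τ₁ ≠ τ₂): C₂ = C_in[1 − (τ₁ e^(−t/τ₁) − τ₂ e^(−t/τ₂))/(τ₁ − τ₂)].
At t = 39.9: e^(−t/τ₁) = 0.18351, e^(−t/τ₂) = 0.0097812.
C₂ = 4.44·[1 − (23.533·0.18351 − 8.6228·0.0097812)/(14.910)] = 4.44·0.71602 = 3.1791 g/L.

3.18 g/L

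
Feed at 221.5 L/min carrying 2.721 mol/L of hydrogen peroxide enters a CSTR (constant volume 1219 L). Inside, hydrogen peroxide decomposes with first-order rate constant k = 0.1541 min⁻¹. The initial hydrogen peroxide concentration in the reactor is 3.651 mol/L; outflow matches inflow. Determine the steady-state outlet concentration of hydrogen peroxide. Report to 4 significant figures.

1.472 mol/L

V dC/dt = Q(C_in − C) − k V C.
Steady state (dC/dt = 0): C_ss = Q C_in/(Q + kV) = C_in/(1 + kV/Q).
C_ss = 221.5·2.721/(221.5 + 0.1541·1219) = 602.702/409.348 = 1.47235 mol/L.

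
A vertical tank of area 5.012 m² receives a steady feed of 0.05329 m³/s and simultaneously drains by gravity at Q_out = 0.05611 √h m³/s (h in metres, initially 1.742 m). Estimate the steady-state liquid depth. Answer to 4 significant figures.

0.9020 m

Level balance: A dh/dt = 0.05329 − 0.05611 √h. Setting dh/dt = 0:
Q_in = 0.05611 √h_ss ⇒ √h_ss = 0.05329/0.05611 = 0.949742.
h_ss = 0.949742² = 0.902009 m. (Since h₀ = 1.742 m > h_ss, the level will fall toward this value.)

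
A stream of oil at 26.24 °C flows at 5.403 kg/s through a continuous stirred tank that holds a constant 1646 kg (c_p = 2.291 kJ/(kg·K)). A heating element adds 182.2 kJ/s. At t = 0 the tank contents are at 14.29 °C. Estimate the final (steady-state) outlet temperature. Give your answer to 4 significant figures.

Unsteady energy balance on the tank contents: M c_p dT/dt = ṁ c_p (T_in − T) + 182.2.
At steady state dT/dt = 0 ⇒ T_ss = T_in + Q̇/(ṁ c_p) = 26.24 + 182.2/(5.403·2.291) = 40.9593 °C.

40.96 °C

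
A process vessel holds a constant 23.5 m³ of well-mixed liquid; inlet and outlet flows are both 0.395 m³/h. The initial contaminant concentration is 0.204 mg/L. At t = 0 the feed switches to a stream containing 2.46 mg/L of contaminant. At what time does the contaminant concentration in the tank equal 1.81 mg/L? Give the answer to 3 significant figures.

74.0 h

Species balance: V dC/dt = Q(C_in − C) ⇒ τ = V/Q = 59.494 h.
C(t) = C_in + (C₀ − C_in) e^(−t/τ). Set C = 1.81 and solve for t:
e^(−t/τ) = (C − C_in)/(C₀ − C_in) = (1.81 − 2.46)/(0.204 − 2.46) = 0.28812
t = −τ ln(…) = 59.494 × 1.2444 = 74.033 h.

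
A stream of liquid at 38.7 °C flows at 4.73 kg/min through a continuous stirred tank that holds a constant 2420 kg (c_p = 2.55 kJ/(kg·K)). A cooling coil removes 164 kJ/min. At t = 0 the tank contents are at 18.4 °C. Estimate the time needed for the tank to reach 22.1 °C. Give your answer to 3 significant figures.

M c_p dT/dt = ṁ c_p (T_in − T) − Q̇.
τ = M/ṁ = 511.63 min; T_ss = T_in − Q̇/(ṁ c_p) = 25.103 °C.
T(t) = T_ss + (T₀ − T_ss) e^(−t/τ). Set T = 22.1:
e^(−t/τ) = (22.1 − 25.103)/(18.4 − 25.103) = 0.44801
t = −511.63 · ln(0.44801) = 410.81 min.

411 min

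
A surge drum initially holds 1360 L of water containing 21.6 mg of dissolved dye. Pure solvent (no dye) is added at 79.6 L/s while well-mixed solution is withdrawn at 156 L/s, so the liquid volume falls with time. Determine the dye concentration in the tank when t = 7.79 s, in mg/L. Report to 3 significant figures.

0.00872 mg/L

Total volume: dV/dt = Q_in − Q_out = -76.400 L/s, so V(t) = 1360 − 76.400 t and V(7.79) = 764.84 L.
Solute balance: dm/dt = 0 − Q_out C = −Q_out m/V(t).
dm/m = −Q_out dt/(V₀ − 76.400 t); integrating gives ln(m/m₀) = −(Q_out/(Q_in−Q_out)) ln(V/V₀).
m = m₀ (V₀/V)^(Q_out/(Q_in−Q_out)) = 21.6 × (1360/764.84)^(-2.0419) = 6.6689 mg.
C = m/V = 6.6689/764.84 = 0.0087192 mg/L.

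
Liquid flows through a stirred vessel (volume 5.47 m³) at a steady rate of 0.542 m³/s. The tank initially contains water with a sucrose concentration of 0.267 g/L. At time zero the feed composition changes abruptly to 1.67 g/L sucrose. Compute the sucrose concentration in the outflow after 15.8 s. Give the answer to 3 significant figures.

1.38 g/L

Accumulation = in − out for the solute gives V dC/dt = Q(C_in − C).
Rewrite as dC/dt + C/τ = C_in/τ, τ = V/Q = 10.092 s.
This is linear first-order; C(t) = C_in + (C₀ − C_in) e^(−t/τ).
C(15.8) = 1.67 + (0.267 − 1.67)·e^(−15.8/10.092) = 1.67 + (-1.4030)·0.20897 = 1.3768 g/L.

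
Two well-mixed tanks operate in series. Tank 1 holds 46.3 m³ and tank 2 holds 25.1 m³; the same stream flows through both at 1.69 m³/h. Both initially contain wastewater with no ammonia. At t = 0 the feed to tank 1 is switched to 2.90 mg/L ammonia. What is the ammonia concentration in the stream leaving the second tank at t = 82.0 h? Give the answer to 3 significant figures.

2.60 mg/L

Species balance on tank i: dCᵢ/dt = (Cᵢ₋₁ − Cᵢ)/τᵢ with τᵢ = Vᵢ/Q.
τ₁ = 46.3/1.69 = 27.396 h; τ₂ = 25.1/1.69 = 14.852 h.
Tank 1: C₁ = C_in(1 − e^(−t/τ₁)). Tank 2 (τ₁ ≠ τ₂): C₂ = C_in[1 − (τ₁ e^(−t/τ₁) − τ₂ e^(−t/τ₂))/(τ₁ − τ₂)].
At t = 82.0: e^(−t/τ₁) = 0.050132, e^(−t/τ₂) = 0.0040014.
C₂ = 2.90·[1 − (27.396·0.050132 − 14.852·0.0040014)/(12.544)] = 2.90·0.89525 = 2.5962 mg/L.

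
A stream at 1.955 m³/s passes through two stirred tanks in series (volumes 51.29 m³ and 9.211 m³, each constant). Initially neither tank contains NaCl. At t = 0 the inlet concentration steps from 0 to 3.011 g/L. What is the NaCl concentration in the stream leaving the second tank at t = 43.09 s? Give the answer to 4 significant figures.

Time constants: τᵢ = Vᵢ/Q for each well-mixed tank.
τ₁ = 51.29/1.955 = 26.2353 s; τ₂ = 9.211/1.955 = 4.71151 s.
Tank 1: C₁ = C_in(1 − e^(−t/τ₁)). Tank 2 (τ₁ ≠ τ₂): C₂ = C_in[1 − (τ₁ e^(−t/τ₁) − τ₂ e^(−t/τ₂))/(τ₁ − τ₂)].
At t = 43.09: e^(−t/τ₁) = 0.193507, e^(−t/τ₂) = 0.000106679.
C₂ = 3.011·[1 − (26.2353·0.193507 − 4.71151·0.000106679)/(21.5238)] = 3.011·0.764159 = 2.30088 g/L.

2.301 g/L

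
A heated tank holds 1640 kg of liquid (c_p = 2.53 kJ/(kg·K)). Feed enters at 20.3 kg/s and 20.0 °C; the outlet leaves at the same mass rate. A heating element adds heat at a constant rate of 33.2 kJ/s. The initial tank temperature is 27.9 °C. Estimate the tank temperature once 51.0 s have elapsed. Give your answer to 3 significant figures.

M c_p dT/dt = ṁ c_p (T_in − T) + Q̇.
τ = M/ṁ = 80.788 s; T_ss = T_in + Q̇/(ṁ c_p) = 20.0 + 33.2/(20.3·2.53) = 20.646 °C.
T approaches T_ss exponentially: T(t) = T_ss + (T₀ − T_ss) e^(−t/τ).
T(51.0) = 20.646 + (7.2536)·e^(−51.0/80.788) = 20.646 + (7.2536)·0.53191 = 24.505 °C.

24.5 °C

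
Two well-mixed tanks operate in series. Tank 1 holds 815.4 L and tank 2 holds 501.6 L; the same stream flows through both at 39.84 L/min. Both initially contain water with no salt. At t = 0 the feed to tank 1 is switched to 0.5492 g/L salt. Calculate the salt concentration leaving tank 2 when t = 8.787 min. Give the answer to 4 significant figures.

Time constants: τᵢ = Vᵢ/Q for each well-mixed tank.
τ₁ = 815.4/39.84 = 20.4669 min; τ₂ = 501.6/39.84 = 12.5904 min.
Tank 1: C₁ = C_in(1 − e^(−t/τ₁)). Tank 2 (τ₁ ≠ τ₂): C₂ = C_in[1 − (τ₁ e^(−t/τ₁) − τ₂ e^(−t/τ₂))/(τ₁ − τ₂)].
At t = 8.787: e^(−t/τ₁) = 0.650946, e^(−t/τ₂) = 0.497622.
C₂ = 0.5492·[1 − (20.4669·0.650946 − 12.5904·0.497622)/(7.87651)] = 0.5492·0.103969 = 0.0570997 g/L.

0.05710 g/L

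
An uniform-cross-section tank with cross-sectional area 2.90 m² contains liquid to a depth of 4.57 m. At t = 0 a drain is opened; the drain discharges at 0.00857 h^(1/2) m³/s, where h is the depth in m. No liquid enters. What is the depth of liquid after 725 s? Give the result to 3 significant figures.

1.14 m

Mass balance (ρ constant): A dh/dt = −0.00857 √h.
This is separable: 2 d(√h)/dt = −0.00857/A, so √h = √h₀ − (0.00857/(2A)) t.
√h = √4.57 − 0.00857·725/(2·2.90) = 2.1378 − 1.0713 = 1.0665.
h = 1.0665² = 1.1374 m.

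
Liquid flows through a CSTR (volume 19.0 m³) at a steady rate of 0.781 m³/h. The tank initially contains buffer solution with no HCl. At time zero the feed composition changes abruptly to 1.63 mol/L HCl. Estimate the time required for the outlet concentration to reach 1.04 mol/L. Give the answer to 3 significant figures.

Species balance: V dC/dt = Q(C_in − C) ⇒ τ = V/Q = 24.328 h.
C(t) = C_in + (C₀ − C_in) e^(−t/τ). Set C = 1.04 and solve for t:
e^(−t/τ) = (C − C_in)/(C₀ − C_in) = (1.04 − 1.63)/(0 − 1.63) = 0.36196
t = −τ ln(…) = 24.328 × 1.0162 = 24.722 h.

24.7 h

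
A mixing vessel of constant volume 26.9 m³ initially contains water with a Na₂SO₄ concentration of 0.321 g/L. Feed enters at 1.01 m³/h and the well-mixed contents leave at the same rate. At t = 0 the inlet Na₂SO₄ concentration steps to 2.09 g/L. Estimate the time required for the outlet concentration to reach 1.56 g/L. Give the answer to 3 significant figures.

Accumulation = in − out for the solute gives V dC/dt = Q(C_in − C), so τ = V/Q = 26.634 h.
C(t) = C_in + (C₀ − C_in) e^(−t/τ). Set C = 1.56 and solve for t:
e^(−t/τ) = (C − C_in)/(C₀ − C_in) = (1.56 − 2.09)/(0.321 − 2.09) = 0.29960
t = −τ ln(…) = 26.634 × 1.2053 = 32.101 h.

32.1 h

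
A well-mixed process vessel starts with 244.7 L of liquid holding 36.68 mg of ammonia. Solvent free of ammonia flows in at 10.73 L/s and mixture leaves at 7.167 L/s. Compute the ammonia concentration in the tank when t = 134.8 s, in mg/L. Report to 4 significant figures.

0.005692 mg/L

Total volume: dV/dt = Q_in − Q_out = 3.56300 L/s, so V(t) = 244.7 + 3.56300 t and V(134.8) = 724.992 L.
Species balance (pure solvent in): dm/dt = −Q_out · m/V(t).
Separate: dm/m = −Q_out dt/V(t) ⇒ ln(m/m₀) = −(Q_out/(Q_in−Q_out)) ln(V/V₀).
m = m₀ (V₀/V)^(Q_out/(Q_in−Q_out)) = 36.68 × (244.7/724.992)^(2.01151) = 4.12670 mg.
C = m/V = 4.12670/724.992 = 0.00569205 mg/L.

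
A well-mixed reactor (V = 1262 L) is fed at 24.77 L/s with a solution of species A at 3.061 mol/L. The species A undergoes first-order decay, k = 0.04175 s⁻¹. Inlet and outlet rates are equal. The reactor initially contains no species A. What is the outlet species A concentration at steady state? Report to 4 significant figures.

V dC/dt = Q(C_in − C) − k V C.
At steady state: 0 = Q C_in − (Q + kV) C_ss, so C_ss = Q C_in/(Q + kV).
C_ss = 24.77·3.061/(24.77 + 0.04175·1262) = 75.8210/77.4585 = 0.978859 mol/L.

0.9789 mol/L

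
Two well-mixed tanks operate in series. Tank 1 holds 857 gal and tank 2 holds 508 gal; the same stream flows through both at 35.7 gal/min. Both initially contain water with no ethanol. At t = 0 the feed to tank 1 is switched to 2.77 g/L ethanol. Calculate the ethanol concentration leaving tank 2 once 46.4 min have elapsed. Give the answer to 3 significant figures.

Time constants: τᵢ = Vᵢ/Q for each well-mixed tank.
τ₁ = 857/35.7 = 24.006 min; τ₂ = 508/35.7 = 14.230 min.
Tank 1: C₁ = C_in(1 − e^(−t/τ₁)). Tank 2 (τ₁ ≠ τ₂): C₂ = C_in[1 − (τ₁ e^(−t/τ₁) − τ₂ e^(−t/τ₂))/(τ₁ − τ₂)].
At t = 46.4: e^(−t/τ₁) = 0.14473, e^(−t/τ₂) = 0.038358.
C₂ = 2.77·[1 − (24.006·0.14473 − 14.230·0.038358)/(9.7759)] = 2.77·0.70044 = 1.9402 g/L.

1.94 g/L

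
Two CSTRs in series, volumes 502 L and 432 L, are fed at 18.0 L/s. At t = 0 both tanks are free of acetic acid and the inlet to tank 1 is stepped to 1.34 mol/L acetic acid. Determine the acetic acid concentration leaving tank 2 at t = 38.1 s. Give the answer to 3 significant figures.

Time constants: τᵢ = Vᵢ/Q for each well-mixed tank.
τ₁ = 502/18.0 = 27.889 s; τ₂ = 432/18.0 = 24.000 s.
Solving the cascade with C₁(0)=C₂(0)=0 gives C₂(t) = C_in[1 − (τ₁ e^(−t/τ₁) − τ₂ e^(−t/τ₂))/(τ₁ − τ₂)].
At t = 38.1: e^(−t/τ₁) = 0.25509, e^(−t/τ₂) = 0.20444.
C₂ = 1.34·[1 − (27.889·0.25509 − 24.000·0.20444)/(3.8889)] = 1.34·0.43230 = 0.57928 mol/L.

0.579 mol/L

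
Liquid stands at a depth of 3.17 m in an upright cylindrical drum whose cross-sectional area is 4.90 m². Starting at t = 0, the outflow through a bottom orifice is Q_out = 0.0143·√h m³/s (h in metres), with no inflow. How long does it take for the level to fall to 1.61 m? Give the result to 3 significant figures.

351 s

A dh/dt = −Q_out = −0.0143 √h.
∫ h^(−1/2) dh = −(0.0143/A) ∫ dt, giving 2√h = 2√h₀ − (0.0143/A) t.
t = 2A(√h₀ − √h)/0.0143 = 2·4.90·(√3.17 − √1.61)/0.0143
  = 9.8000 × (1.7804 − 1.2689) / 0.0143 = 350.60 s.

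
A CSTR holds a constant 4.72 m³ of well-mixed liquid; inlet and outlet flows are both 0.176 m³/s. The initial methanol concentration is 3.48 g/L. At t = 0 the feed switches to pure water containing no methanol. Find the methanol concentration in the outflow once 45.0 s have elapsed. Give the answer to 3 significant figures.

0.650 g/L

Unsteady species balance (constant V, well mixed): V dC/dt = Q(C_in − C).
Rewrite as dC/dt + C/τ = C_in/τ, τ = V/Q = 26.818 s.
Integrating: C(t) = C_in + (C₀ − C_in) e^(−t/τ).
C(45.0) = 0 + (3.48 − 0)·e^(−45.0/26.818) = 0 + (3.4800)·0.18675 = 0.64990 g/L.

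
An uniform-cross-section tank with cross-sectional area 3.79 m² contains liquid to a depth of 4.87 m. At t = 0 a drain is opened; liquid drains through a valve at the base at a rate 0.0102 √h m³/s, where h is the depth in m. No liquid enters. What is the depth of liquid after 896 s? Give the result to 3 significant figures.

Volume balance on the tank: A dh/dt = −0.0102 √h.
This is separable: 2 d(√h)/dt = −0.0102/A, so √h = √h₀ − (0.0102/(2A)) t.
√h = √4.87 − 0.0102·896/(2·3.79) = 2.2068 − 1.2057 = 1.0011.
h = 1.0011² = 1.0022 m.

1.00 m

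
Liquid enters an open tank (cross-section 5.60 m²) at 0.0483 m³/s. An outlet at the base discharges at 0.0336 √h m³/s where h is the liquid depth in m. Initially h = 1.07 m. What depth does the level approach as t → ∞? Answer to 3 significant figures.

Volume balance on the tank: A dh/dt = Q_in − 0.0336 √h. At steady state dh/dt = 0:
Q_in = 0.0336 √h_ss ⇒ √h_ss = 0.0483/0.0336 = 1.4375.
h_ss = 1.4375² = 2.0664 m. (Since h₀ = 1.07 m < h_ss, the level will rise toward this value.)

2.07 m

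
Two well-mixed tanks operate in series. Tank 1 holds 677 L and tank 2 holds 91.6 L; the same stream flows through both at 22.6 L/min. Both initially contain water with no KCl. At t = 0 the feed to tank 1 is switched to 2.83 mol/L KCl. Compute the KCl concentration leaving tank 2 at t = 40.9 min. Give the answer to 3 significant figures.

Species balance on tank i: dCᵢ/dt = (Cᵢ₋₁ − Cᵢ)/τᵢ with τᵢ = Vᵢ/Q.
τ₁ = 677/22.6 = 29.956 min; τ₂ = 91.6/22.6 = 4.0531 min.
Solving the cascade with C₁(0)=C₂(0)=0 gives C₂(t) = C_in[1 − (τ₁ e^(−t/τ₁) − τ₂ e^(−t/τ₂))/(τ₁ − τ₂)].
At t = 40.9: e^(−t/τ₁) = 0.25529, e^(−t/τ₂) = 4.1449e-05.
C₂ = 2.83·[1 − (29.956·0.25529 − 4.0531·4.1449e-05)/(25.903)] = 2.83·0.70477 = 1.9945 mol/L.

1.99 mol/L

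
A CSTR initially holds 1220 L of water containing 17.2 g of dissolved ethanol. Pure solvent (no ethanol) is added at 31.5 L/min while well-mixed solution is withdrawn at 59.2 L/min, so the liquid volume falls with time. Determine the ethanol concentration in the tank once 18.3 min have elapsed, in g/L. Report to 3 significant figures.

0.00766 g/L

Total volume: dV/dt = Q_in − Q_out = -27.700 L/min, so V(t) = 1220 − 27.700 t and V(18.3) = 713.09 L.
Species balance (pure solvent in): dm/dt = −Q_out · m/V(t).
dm/m = −Q_out dt/(V₀ − 27.700 t); integrating gives ln(m/m₀) = −(Q_out/(Q_in−Q_out)) ln(V/V₀).
m = m₀ (V₀/V)^(Q_out/(Q_in−Q_out)) = 17.2 × (1220/713.09)^(-2.1372) = 5.4589 g.
C = m/V = 5.4589/713.09 = 0.0076553 g/L.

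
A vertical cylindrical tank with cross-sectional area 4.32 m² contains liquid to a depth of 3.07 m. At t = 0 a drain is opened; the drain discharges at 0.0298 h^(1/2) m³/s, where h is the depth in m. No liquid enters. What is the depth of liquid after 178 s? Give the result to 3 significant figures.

A dh/dt = −Q_out = −0.0298 √h.
This is separable: 2 d(√h)/dt = −0.0298/A, so √h = √h₀ − (0.0298/(2A)) t.
√h = √3.07 − 0.0298·178/(2·4.32) = 1.7521 − 0.61394 = 1.1382.
h = 1.1382² = 1.2955 m.

1.30 m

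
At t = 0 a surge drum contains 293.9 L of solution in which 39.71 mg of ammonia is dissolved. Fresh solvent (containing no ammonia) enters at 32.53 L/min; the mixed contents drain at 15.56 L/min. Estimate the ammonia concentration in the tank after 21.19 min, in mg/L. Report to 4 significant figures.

0.02920 mg/L

Total volume: dV/dt = Q_in − Q_out = 16.9700 L/min, so V(t) = 293.9 + 16.9700 t and V(21.19) = 653.494 L.
No ammonia enters, so dm/dt = −Q_out · (m/V).
Separate: dm/m = −Q_out dt/V(t) ⇒ ln(m/m₀) = −(Q_out/(Q_in−Q_out)) ln(V/V₀).
m = m₀ (V₀/V)^(Q_out/(Q_in−Q_out)) = 39.71 × (293.9/653.494)^(0.916912) = 19.0850 mg.
C = m/V = 19.0850/653.494 = 0.0292046 mg/L.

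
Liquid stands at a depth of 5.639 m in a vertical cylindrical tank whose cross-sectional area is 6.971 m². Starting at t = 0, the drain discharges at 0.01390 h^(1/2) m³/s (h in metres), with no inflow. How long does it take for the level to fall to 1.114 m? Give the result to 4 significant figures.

1323 s

With no inflow, A dh/dt = −0.01390 √h.
∫ h^(−1/2) dh = −(0.01390/A) ∫ dt, giving 2√h = 2√h₀ − (0.01390/A) t.
t = 2A(√h₀ − √h)/0.01390 = 2·6.971·(√5.639 − √1.114)/0.01390
  = 13.9420 × (2.37466 − 1.05546) / 0.01390 = 1323.18 s.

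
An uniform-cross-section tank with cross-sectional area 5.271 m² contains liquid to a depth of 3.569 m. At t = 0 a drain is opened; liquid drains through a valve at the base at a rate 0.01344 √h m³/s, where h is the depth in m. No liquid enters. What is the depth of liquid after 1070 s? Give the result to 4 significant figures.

Accumulation of liquid (constant cross-section A): A dh/dt = −0.01344 √h.
∫ h^(−1/2) dh = −(0.01344/A) ∫ dt, giving 2√h = 2√h₀ − (0.01344/A) t.
√h = √3.569 − 0.01344·1070/(2·5.271) = 1.88918 − 1.36414 = 0.525036.
h = 0.525036² = 0.275663 m.

0.2757 m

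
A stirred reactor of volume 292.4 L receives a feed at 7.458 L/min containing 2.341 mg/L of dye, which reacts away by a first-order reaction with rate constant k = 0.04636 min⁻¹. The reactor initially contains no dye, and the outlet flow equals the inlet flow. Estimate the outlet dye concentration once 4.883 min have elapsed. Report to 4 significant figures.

0.2459 mg/L

V dC/dt = Q(C_in − C) − k V C.
This is linear with rate a = Q/V + k = 0.0718662 min⁻¹.
C_ss = Q C_in/(Q + kV) = 0.830849 mg/L; C(t) = C_ss + (C₀ − C_ss) e^(−a t).
C(4.883) = 0.830849 + (-0.830849)·e^(−0.0718662·4.883) = 0.830849 + (-0.830849)·0.704038 = 0.245899 mg/L.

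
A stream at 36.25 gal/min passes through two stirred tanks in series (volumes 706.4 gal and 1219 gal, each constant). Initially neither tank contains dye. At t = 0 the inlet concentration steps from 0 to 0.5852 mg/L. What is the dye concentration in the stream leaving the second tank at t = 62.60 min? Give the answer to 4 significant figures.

Each tank obeys Vᵢ dCᵢ/dt = Q(Cᵢ₋₁ − Cᵢ), so τᵢ = Vᵢ/Q.
τ₁ = 706.4/36.25 = 19.4869 min; τ₂ = 1219/36.25 = 33.6276 min.
Tank 1: C₁ = C_in(1 − e^(−t/τ₁)). Tank 2 (τ₁ ≠ τ₂): C₂ = C_in[1 − (τ₁ e^(−t/τ₁) − τ₂ e^(−t/τ₂))/(τ₁ − τ₂)].
At t = 62.60: e^(−t/τ₁) = 0.0402593, e^(−t/τ₂) = 0.155429.
C₂ = 0.5852·[1 − (19.4869·0.0402593 − 33.6276·0.155429)/(-14.1407)] = 0.5852·0.685859 = 0.401365 mg/L.

0.4014 mg/L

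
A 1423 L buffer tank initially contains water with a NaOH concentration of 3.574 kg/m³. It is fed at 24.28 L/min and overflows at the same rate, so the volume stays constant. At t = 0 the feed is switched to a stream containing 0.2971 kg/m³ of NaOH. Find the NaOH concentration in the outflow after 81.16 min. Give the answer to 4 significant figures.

Species balance on the tank: V dC/dt = Q(C_in − C).
Time constant τ = V/Q = 1423/24.28 = 58.6079 min.
This is linear first-order; C(t) = C_in + (C₀ − C_in) e^(−t/τ).
C(81.16) = 0.2971 + (3.574 − 0.2971)·e^(−81.16/58.6079) = 0.2971 + (3.27690)·0.250375 = 1.11755 kg/m³.

1.118 kg/m³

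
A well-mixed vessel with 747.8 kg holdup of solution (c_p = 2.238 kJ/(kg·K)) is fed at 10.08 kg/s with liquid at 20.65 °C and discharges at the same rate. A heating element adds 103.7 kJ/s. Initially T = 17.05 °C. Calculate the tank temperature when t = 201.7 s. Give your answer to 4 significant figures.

24.71 °C

M c_p dT/dt = ṁ c_p (T_in − T) + Q̇.
τ = M/ṁ = 74.1865 s; T_ss = T_in + Q̇/(ṁ c_p) = 20.65 + 103.7/(10.08·2.238) = 25.2468 °C.
Solution: T(t) = T_ss + (T₀ − T_ss) e^(−t/τ).
T(201.7) = 25.2468 + (-8.19683)·e^(−201.7/74.1865) = 25.2468 + (-8.19683)·0.0659523 = 24.7062 °C.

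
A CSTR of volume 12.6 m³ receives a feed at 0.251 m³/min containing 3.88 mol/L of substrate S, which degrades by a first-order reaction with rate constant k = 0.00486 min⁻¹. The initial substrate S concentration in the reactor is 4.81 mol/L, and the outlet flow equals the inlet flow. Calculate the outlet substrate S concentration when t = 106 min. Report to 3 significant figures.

Species balance: V dC/dt = Q C_in − Q C − k V C.
This is linear with rate a = Q/V + k = 0.024781 min⁻¹.
C_ss = Q C_in/(Q + kV) = 3.1191 mol/L; C(t) = C_ss + (C₀ − C_ss) e^(−a t).
C(106) = 3.1191 + (1.6909)·e^(−0.024781·106) = 3.1191 + (1.6909)·0.072313 = 3.2413 mol/L.

3.24 mol/L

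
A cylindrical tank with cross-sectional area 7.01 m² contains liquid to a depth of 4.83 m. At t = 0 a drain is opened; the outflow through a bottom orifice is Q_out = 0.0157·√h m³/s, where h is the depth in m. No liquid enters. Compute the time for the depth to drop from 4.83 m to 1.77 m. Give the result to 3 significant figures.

775 s

With no inflow, A dh/dt = −0.0157 √h.
Separate and integrate: 2(√h − √h₀) = −(0.0157/A) t.
t = 2A(√h₀ − √h)/0.0157 = 2·7.01·(√4.83 − √1.77)/0.0157
  = 14.020 × (2.1977 − 1.3304) / 0.0157 = 774.50 s.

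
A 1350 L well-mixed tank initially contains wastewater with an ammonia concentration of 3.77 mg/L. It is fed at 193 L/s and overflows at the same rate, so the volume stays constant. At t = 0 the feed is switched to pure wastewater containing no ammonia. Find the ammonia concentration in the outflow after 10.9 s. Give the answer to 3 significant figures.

0.794 mg/L

Accumulation = in − out for the solute gives V dC/dt = Q(C_in − C).
So dC/dt = (C_in − C)/τ with τ = V/Q = 1350/193 = 6.9948 s.
Integrating: C(t) = C_in + (C₀ − C_in) e^(−t/τ).
C(10.9) = 0 + (3.77 − 0)·e^(−10.9/6.9948) = 0 + (3.7700)·0.21049 = 0.79356 mg/L.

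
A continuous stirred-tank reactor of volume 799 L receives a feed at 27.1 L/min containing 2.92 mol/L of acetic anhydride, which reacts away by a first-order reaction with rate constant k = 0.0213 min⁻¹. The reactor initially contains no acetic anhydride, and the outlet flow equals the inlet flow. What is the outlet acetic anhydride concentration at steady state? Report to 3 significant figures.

1.79 mol/L

Accumulation = in − out − consumed: V dC/dt = Q C_in − Q C − k V C.
Steady state (dC/dt = 0): C_ss = Q C_in/(Q + kV) = C_in/(1 + kV/Q).
C_ss = 27.1·2.92/(27.1 + 0.0213·799) = 79.132/44.119 = 1.7936 mol/L.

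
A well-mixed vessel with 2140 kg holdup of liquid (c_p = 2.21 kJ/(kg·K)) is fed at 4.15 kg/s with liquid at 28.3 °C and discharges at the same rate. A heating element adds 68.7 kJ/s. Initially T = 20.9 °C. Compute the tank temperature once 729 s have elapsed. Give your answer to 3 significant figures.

Energy balance: M c_p dT/dt = ṁ c_p (T_in − T) + 68.7.
Rearrange: dT/dt = (T_ss − T)/τ with τ = M/ṁ = 515.66 s and T_ss = T_in + Q̇/(ṁ c_p) = 35.791 °C.
T approaches T_ss exponentially: T(t) = T_ss + (T₀ − T_ss) e^(−t/τ).
T(729) = 35.791 + (-14.891)·e^(−729/515.66) = 35.791 + (-14.891)·0.24324 = 32.169 °C.

32.2 °C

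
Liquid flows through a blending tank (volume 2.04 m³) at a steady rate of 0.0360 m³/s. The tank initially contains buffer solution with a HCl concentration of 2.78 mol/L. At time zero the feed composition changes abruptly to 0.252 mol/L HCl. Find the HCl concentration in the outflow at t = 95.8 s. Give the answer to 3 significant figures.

0.718 mol/L

Unsteady species balance (constant V, well mixed): V dC/dt = Q(C_in − C).
Rewrite as dC/dt + C/τ = C_in/τ, τ = V/Q = 56.667 s.
Integrating: C(t) = C_in + (C₀ − C_in) e^(−t/τ).
C(95.8) = 0.252 + (2.78 − 0.252)·e^(−95.8/56.667) = 0.252 + (2.5280)·0.18441 = 0.71819 mol/L.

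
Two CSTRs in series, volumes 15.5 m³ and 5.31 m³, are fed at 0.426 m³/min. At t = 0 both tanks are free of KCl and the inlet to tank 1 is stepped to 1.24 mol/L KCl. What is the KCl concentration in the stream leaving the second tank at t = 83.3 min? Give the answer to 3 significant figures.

Time constants: τᵢ = Vᵢ/Q for each well-mixed tank.
τ₁ = 15.5/0.426 = 36.385 min; τ₂ = 5.31/0.426 = 12.465 min.
Tank 1: C₁ = C_in(1 − e^(−t/τ₁)). Tank 2 (τ₁ ≠ τ₂): C₂ = C_in[1 − (τ₁ e^(−t/τ₁) − τ₂ e^(−t/τ₂))/(τ₁ − τ₂)].
At t = 83.3: e^(−t/τ₁) = 0.10133, e^(−t/τ₂) = 0.0012522.
C₂ = 1.24·[1 − (36.385·0.10133 − 12.465·0.0012522)/(23.920)] = 1.24·0.84652 = 1.0497 mol/L.

1.05 mol/L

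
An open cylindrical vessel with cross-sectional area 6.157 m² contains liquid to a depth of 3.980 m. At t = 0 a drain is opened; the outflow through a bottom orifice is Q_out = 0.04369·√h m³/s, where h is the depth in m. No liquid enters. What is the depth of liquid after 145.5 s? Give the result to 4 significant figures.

Mass balance (ρ constant): A dh/dt = −0.04369 √h.
∫ h^(−1/2) dh = −(0.04369/A) ∫ dt, giving 2√h = 2√h₀ − (0.04369/A) t.
√h = √3.980 − 0.04369·145.5/(2·6.157) = 1.99499 − 0.516233 = 1.47876.
h = 1.47876² = 2.18673 m.

2.187 m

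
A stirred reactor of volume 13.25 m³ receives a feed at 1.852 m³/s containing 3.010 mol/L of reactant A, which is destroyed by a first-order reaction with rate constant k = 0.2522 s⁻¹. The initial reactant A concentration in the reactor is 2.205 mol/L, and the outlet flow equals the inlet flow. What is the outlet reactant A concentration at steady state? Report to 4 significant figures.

Accumulation = in − out − consumed: V dC/dt = Q C_in − Q C − k V C.
Steady state (dC/dt = 0): C_ss = Q C_in/(Q + kV) = C_in/(1 + kV/Q).
C_ss = 1.852·3.010/(1.852 + 0.2522·13.25) = 5.57452/5.19365 = 1.07333 mol/L.

1.073 mol/L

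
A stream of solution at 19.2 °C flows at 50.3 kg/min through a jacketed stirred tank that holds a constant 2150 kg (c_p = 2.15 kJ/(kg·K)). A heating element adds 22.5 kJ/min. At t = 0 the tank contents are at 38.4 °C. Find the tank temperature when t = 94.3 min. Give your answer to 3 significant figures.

21.5 °C

First-law balance (no shaft work): M c_p dT/dt = ṁ c_p (T_in − T) + 22.5.
Rearrange: dT/dt = (T_ss − T)/τ with τ = M/ṁ = 42.744 min and T_ss = T_in + Q̇/(ṁ c_p) = 19.408 °C.
This is linear first-order; T(t) = T_ss + (T₀ − T_ss) e^(−t/τ).
T(94.3) = 19.408 + (18.992)·e^(−94.3/42.744) = 19.408 + (18.992)·0.11012 = 21.499 °C.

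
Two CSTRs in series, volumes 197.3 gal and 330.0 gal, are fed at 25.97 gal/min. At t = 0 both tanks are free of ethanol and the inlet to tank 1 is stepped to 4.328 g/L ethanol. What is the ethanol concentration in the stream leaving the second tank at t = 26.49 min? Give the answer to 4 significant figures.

3.187 g/L

Each tank obeys Vᵢ dCᵢ/dt = Q(Cᵢ₋₁ − Cᵢ), so τᵢ = Vᵢ/Q.
τ₁ = 197.3/25.97 = 7.59723 min; τ₂ = 330.0/25.97 = 12.7070 min.
Solving the cascade with C₁(0)=C₂(0)=0 gives C₂(t) = C_in[1 − (τ₁ e^(−t/τ₁) − τ₂ e^(−t/τ₂))/(τ₁ − τ₂)].
At t = 26.49: e^(−t/τ₁) = 0.0305987, e^(−t/τ₂) = 0.124347.
C₂ = 4.328·[1 − (7.59723·0.0305987 − 12.7070·0.124347)/(-5.10974)] = 4.328·0.736268 = 3.18657 g/L.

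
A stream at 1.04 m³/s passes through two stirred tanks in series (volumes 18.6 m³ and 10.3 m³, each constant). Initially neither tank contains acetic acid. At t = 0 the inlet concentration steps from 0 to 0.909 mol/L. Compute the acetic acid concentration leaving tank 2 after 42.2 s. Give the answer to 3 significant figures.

0.732 mol/L

Time constants: τᵢ = Vᵢ/Q for each well-mixed tank.
τ₁ = 18.6/1.04 = 17.885 s; τ₂ = 10.3/1.04 = 9.9038 s.
Tank 1: C₁ = C_in(1 − e^(−t/τ₁)). Tank 2 (τ₁ ≠ τ₂): C₂ = C_in[1 − (τ₁ e^(−t/τ₁) − τ₂ e^(−t/τ₂))/(τ₁ − τ₂)].
At t = 42.2: e^(−t/τ₁) = 0.094461, e^(−t/τ₂) = 0.014109.
C₂ = 0.909·[1 − (17.885·0.094461 − 9.9038·0.014109)/(7.9808)] = 0.909·0.80582 = 0.73249 mol/L.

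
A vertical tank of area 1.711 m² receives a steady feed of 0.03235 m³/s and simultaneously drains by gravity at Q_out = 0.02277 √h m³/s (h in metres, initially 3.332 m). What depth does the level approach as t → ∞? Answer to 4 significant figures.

A dh/dt = Q_in − 0.02277 √h. Steady state requires inflow = outflow:
Q_in = 0.02277 √h_ss ⇒ √h_ss = 0.03235/0.02277 = 1.42073.
h_ss = 1.42073² = 2.01847 m. (Since h₀ = 3.332 m > h_ss, the level will fall toward this value.)

2.018 m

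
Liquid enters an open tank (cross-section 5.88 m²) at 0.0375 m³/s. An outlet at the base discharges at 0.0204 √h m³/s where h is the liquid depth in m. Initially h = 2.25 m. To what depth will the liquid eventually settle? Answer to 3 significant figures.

3.38 m

Level balance: A dh/dt = 0.0375 − 0.0204 √h. Setting dh/dt = 0:
Q_in = 0.0204 √h_ss ⇒ √h_ss = 0.0375/0.0204 = 1.8382.
h_ss = 1.8382² = 3.3791 m. (Since h₀ = 2.25 m < h_ss, the level will rise toward this value.)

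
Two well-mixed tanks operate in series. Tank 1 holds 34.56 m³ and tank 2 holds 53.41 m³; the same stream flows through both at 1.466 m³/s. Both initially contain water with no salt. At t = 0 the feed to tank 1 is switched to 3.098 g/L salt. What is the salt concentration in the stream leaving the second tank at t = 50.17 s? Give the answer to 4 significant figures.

Each tank obeys Vᵢ dCᵢ/dt = Q(Cᵢ₋₁ − Cᵢ), so τᵢ = Vᵢ/Q.
τ₁ = 34.56/1.466 = 23.5744 s; τ₂ = 53.41/1.466 = 36.4325 s.
Tank 1: C₁ = C_in(1 − e^(−t/τ₁)). Tank 2 (τ₁ ≠ τ₂): C₂ = C_in[1 − (τ₁ e^(−t/τ₁) − τ₂ e^(−t/τ₂))/(τ₁ − τ₂)].
At t = 50.17: e^(−t/τ₁) = 0.119056, e^(−t/τ₂) = 0.252317.
C₂ = 3.098·[1 − (23.5744·0.119056 − 36.4325·0.252317)/(-12.8581)] = 3.098·0.503359 = 1.55941 g/L.

1.559 g/L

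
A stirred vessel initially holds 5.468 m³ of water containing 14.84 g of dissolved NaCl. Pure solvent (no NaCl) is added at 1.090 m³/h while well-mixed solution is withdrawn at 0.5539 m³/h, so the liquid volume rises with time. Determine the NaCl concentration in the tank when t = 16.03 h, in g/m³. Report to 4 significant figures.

0.3977 g/m³

Total volume: dV/dt = Q_in − Q_out = 0.536100 m³/h, so V(t) = 5.468 + 0.536100 t and V(16.03) = 14.0617 m³.
Solute balance: dm/dt = 0 − Q_out C = −Q_out m/V(t).
dm/m = −Q_out dt/(V₀ + 0.536100 t); integrating gives ln(m/m₀) = −(Q_out/(Q_in−Q_out)) ln(V/V₀).
m = m₀ (V₀/V)^(Q_out/(Q_in−Q_out)) = 14.84 × (5.468/14.0617)^(1.03320) = 5.59249 g.
C = m/V = 5.59249/14.0617 = 0.397711 g/m³.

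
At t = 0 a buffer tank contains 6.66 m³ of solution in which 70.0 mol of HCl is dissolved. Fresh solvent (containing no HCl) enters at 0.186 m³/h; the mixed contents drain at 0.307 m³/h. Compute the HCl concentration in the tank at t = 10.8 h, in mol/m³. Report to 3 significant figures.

Total volume: dV/dt = Q_in − Q_out = -0.12100 m³/h, so V(t) = 6.66 − 0.12100 t and V(10.8) = 5.3532 m³.
Species balance (pure solvent in): dm/dt = −Q_out · m/V(t).
Separate: dm/m = −Q_out dt/V(t) ⇒ ln(m/m₀) = −(Q_out/(Q_in−Q_out)) ln(V/V₀).
m = m₀ (V₀/V)^(Q_out/(Q_in−Q_out)) = 70.0 × (6.66/5.3532)^(-2.5372) = 40.218 mol.
C = m/V = 40.218/5.3532 = 7.5129 mol/m³.

7.51 mol/m³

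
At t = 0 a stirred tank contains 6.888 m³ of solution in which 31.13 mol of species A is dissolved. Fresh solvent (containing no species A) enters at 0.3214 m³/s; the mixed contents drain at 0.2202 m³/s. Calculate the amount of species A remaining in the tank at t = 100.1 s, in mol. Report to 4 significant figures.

4.350 mol

Total volume: dV/dt = Q_in − Q_out = 0.101200 m³/s, so V(t) = 6.888 + 0.101200 t and V(100.1) = 17.0181 m³.
Species balance (pure solvent in): dm/dt = −Q_out · m/V(t).
Separate: dm/m = −Q_out dt/V(t) ⇒ ln(m/m₀) = −(Q_out/(Q_in−Q_out)) ln(V/V₀).
m = m₀ (V₀/V)^(Q_out/(Q_in−Q_out)) = 31.13 × (6.888/17.0181)^(2.17589) = 4.34960 mol.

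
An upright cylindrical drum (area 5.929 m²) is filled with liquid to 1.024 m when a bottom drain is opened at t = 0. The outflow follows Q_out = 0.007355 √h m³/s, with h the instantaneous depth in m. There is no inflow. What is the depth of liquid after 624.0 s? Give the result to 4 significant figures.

With no inflow, A dh/dt = −0.007355 √h.
This is separable: 2 d(√h)/dt = −0.007355/A, so √h = √h₀ − (0.007355/(2A)) t.
√h = √1.024 − 0.007355·624.0/(2·5.929) = 1.01193 − 0.387040 = 0.624889.
h = 0.624889² = 0.390486 m.

0.3905 m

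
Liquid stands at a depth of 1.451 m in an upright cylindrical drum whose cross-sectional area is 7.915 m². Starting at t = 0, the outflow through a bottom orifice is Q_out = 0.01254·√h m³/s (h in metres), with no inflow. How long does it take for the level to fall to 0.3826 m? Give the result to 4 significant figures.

Mass balance (ρ constant): A dh/dt = −0.01254 √h.
Separate and integrate: 2(√h − √h₀) = −(0.01254/A) t.
t = 2A(√h₀ − √h)/0.01254 = 2·7.915·(√1.451 − √0.3826)/0.01254
  = 15.8300 × (1.20457 − 0.618547) / 0.01254 = 739.778 s.

739.8 s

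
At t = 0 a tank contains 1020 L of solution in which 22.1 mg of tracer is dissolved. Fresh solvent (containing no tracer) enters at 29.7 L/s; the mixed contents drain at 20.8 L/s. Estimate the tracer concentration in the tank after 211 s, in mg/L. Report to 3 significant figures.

Let m(t) be the amount of tracer. Volume: V(t) = V₀ + (Q_in − Q_out) t = 1020 + 8.9000 t; V(211) = 2897.9 L.
No tracer enters, so dm/dt = −Q_out · (m/V).
Separate: dm/m = −Q_out dt/V(t) ⇒ ln(m/m₀) = −(Q_out/(Q_in−Q_out)) ln(V/V₀).
m = m₀ (V₀/V)^(Q_out/(Q_in−Q_out)) = 22.1 × (1020/2897.9)^(2.3371) = 1.9256 mg.
C = m/V = 1.9256/2897.9 = 0.00066448 mg/L.

0.000664 mg/L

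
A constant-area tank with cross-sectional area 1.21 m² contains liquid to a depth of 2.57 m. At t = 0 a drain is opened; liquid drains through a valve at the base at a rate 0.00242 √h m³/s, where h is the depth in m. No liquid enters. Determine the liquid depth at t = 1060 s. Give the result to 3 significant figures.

0.295 m

With no inflow, A dh/dt = −0.00242 √h.
This is separable: 2 d(√h)/dt = −0.00242/A, so √h = √h₀ − (0.00242/(2A)) t.
√h = √2.57 − 0.00242·1060/(2·1.21) = 1.6031 − 1.0600 = 0.54312.
h = 0.54312² = 0.29498 m.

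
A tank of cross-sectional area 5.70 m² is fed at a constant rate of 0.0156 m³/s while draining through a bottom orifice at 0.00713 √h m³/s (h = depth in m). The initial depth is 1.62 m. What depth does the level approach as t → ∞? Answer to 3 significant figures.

Volume balance on the tank: A dh/dt = Q_in − 0.00713 √h. At steady state dh/dt = 0:
Q_in = 0.00713 √h_ss ⇒ √h_ss = 0.0156/0.00713 = 2.1879.
h_ss = 2.1879² = 4.7871 m. (Since h₀ = 1.62 m < h_ss, the level will rise toward this value.)

4.79 m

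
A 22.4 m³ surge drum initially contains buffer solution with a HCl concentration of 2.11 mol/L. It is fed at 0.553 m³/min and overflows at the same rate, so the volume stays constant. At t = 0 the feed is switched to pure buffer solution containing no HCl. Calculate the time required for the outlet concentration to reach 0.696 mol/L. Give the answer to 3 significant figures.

Species balance on the tank: V dC/dt = Q(C_in − C), so τ = V/Q = 40.506 min.
C(t) = C_in + (C₀ − C_in) e^(−t/τ). Set C = 0.696 and solve for t:
e^(−t/τ) = (C − C_in)/(C₀ − C_in) = (0.696 − 0)/(2.11 − 0) = 0.32986
t = −τ ln(…) = 40.506 × 1.1091 = 44.925 min.

44.9 min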